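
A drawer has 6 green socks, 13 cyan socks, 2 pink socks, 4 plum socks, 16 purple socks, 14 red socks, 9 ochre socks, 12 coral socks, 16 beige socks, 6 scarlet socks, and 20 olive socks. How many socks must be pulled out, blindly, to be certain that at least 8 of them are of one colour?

An adversary could hand out at most 7 socks per colour (4 colours run out sooner): 6 + 7 + 2 + 4 + 7 + 7 + 7 + 7 + 7 + 6 + 7 = 67 socks and still no colour has 8.
By pigeonhole, one more sock lands in a colour already at 7, so 68 draws are enough and 67 are not.

68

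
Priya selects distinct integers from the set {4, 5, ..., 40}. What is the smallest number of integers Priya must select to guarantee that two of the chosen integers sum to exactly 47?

21

Two chosen integers sum to 47 exactly when both halves of some pair {x, 47−x} with 7 ≤ x ≤ 47−x ≤ 40 are chosen — 17 such pairs.
The remaining 3 elements (those with no distinct partner in range) can never complete a 47-sum, so the worst case takes all of them and one from each pair: 3 + 17 = 20.
The 21st integer has to be the second member of some pair, so 20 + 1 = 21.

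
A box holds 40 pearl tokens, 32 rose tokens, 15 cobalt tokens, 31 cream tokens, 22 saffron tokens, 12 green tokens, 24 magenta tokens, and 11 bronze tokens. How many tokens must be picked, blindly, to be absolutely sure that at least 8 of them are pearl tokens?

155

In the worst case for collecting pearl tokens, every non-pearl token comes out first.
There are 32 + 15 + 31 + 22 + 12 + 24 + 11 = 147 non-pearl tokens altogether.
After those, each further token must be pearl, so 147 + 8 = 155 draws guarantee 8 pearl tokens.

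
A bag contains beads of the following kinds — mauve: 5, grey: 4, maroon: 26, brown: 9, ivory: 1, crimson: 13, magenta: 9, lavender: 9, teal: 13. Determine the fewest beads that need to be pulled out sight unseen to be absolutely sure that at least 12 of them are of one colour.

71

The 9 colours are the holes; the beads drawn are the pigeons.
To avoid 12 of any one colour, the worst case takes at most 11 of each colour, or every bead of a colour that has fewer than 11.
That gives 5 + 4 + 11 + 9 + 1 + 11 + 9 + 9 + 11 = 70 beads with no colour reaching 12.
The next bead forces some colour to 12, so 70 + 1 = 71.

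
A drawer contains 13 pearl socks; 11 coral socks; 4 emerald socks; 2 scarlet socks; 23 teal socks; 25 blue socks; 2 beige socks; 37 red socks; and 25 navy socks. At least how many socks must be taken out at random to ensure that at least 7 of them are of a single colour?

45

By pigeonhole, put each drawn sock into a box by colour. The largest draw with every box below 7 takes min(count, 6) from each colour; colours with fewer than 6 contribute all they have.
Σ min(cᵢ, 6) = 6 + 6 + 4 + 2 + 6 + 6 + 2 + 6 + 6 = 44.
Draw number 44 + 1 = 45 must push one box to 7.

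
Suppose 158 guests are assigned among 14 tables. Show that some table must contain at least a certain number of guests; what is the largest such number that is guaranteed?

The 14 tables are the holes and the 158 guests are the pigeons.
If every table held at most 11 guests, the total would be at most 14 × 11 = 154, which is less than 158.
So some table holds at least ⌈158/14⌉ = 12 guests.

12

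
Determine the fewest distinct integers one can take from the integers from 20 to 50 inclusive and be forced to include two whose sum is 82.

A set avoiding the sum 82 can contain at most one of each pair {x, 82−x}, plus the 13 elements whose complement lies outside the range or equal to its own complement.
The integers 20, …, 41 (22 of them) are such a set: any two sum to at least 20+21 = 41 and at most 40+41 = 81 < 82.
Any 23rd integer completes one of the 9 pairs, so 23 choices force a sum of 82.

23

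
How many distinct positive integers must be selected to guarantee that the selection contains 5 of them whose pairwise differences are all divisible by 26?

Integers whose pairwise differences are multiples of 26 are exactly those sharing a remainder mod 26. By the pigeonhole principle, the 26 residue classes mod 26 are the pigeonholes.
With 104 integers one could put 4 in each residue class and have no class reach 5.
The 105th integer pushes some class to 5, so 26·4 + 1 = 105.

105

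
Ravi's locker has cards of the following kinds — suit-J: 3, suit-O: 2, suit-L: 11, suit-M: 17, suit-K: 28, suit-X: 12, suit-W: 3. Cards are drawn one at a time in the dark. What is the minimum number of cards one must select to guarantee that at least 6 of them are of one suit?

29

Pigeonhole: the 7 suits are the holes; the cards drawn are the pigeons.
To avoid 6 of any one suit, the worst case takes at most 5 of each suit, or every card of a suit that has fewer than 5.
That gives 3 + 2 + 5 + 5 + 5 + 5 + 3 = 28 cards with no suit reaching 6.
The next card forces some suit to 6, so 28 + 1 = 29.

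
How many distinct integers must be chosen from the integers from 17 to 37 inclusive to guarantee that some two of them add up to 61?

A set avoiding the sum 61 can contain at most one of each pair {x, 61−x}, plus the 7 elements whose complement lies outside the range.
The integers 17, …, 30 (14 of them) are such a set: any two sum to at least 17+18 = 35 and at most 29+30 = 59 < 61.
Any 15th integer completes one of the 7 pairs, so 15 choices force a sum of 61.

15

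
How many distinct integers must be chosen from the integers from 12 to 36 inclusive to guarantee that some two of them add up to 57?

A set avoiding the sum 57 can contain at most one of each pair {x, 57−x}, plus the 9 elements whose complement lies outside the range.
The integers 12, …, 28 (17 of them) are such a set: any two sum to at least 12+13 = 25 and at most 27+28 = 55 < 57.
Pigeonhole: any 18th integer completes one of the 8 pairs, so 18 choices force a sum of 57.

18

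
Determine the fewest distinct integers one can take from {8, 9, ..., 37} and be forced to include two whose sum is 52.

A set avoiding the sum 52 can contain at most one of each pair {x, 52−x}, plus the 8 elements whose complement lies outside the range or equal to its own complement.
The integers 8, …, 26 (19 of them) are such a set: any two sum to at least 8+9 = 17 and at most 25+26 = 51 < 52.
By the pigeonhole principle, any 20th integer completes one of the 11 pairs, so 20 choices force a sum of 52.

20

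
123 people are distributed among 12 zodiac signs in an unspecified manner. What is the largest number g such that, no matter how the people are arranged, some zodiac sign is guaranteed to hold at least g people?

By the pigeonhole principle, the 12 zodiac signs are the holes and the 123 people are the pigeons.
If every zodiac sign held at most 10 people, the total would be at most 12 × 10 = 120, which is less than 123.
So some zodiac sign holds at least ⌈123/12⌉ = 11 people.

11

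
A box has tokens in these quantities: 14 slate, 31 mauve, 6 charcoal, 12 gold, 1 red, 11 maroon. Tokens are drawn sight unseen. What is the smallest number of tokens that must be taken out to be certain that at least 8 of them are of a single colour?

36

By pigeonhole, the 6 colours are the holes; the tokens drawn are the pigeons.
To avoid 8 of any one colour, the worst case takes at most 7 of each colour, or every token of a colour that has fewer than 7.
That gives 7 + 7 + 6 + 7 + 1 + 7 = 35 tokens with no colour reaching 8.
The next token forces some colour to 8, so 35 + 1 = 36.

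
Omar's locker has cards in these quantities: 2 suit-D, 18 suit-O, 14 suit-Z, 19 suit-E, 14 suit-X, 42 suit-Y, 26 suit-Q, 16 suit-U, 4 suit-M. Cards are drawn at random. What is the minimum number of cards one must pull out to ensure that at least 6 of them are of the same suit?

42

An adversary could hand out at most 5 cards per suit (suit-D, suit-M run out sooner): 2 + 5 + 5 + 5 + 5 + 5 + 5 + 5 + 4 = 41 cards and still no suit has 6.
Pigeonhole: one more card lands in a suit already at 5, so 42 draws are enough and 41 are not.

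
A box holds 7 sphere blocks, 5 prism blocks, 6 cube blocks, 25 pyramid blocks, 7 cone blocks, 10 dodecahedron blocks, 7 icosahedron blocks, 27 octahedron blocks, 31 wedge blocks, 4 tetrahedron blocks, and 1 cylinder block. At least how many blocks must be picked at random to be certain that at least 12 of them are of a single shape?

An adversary could hand out at most 11 blocks per shape (8 shapes run out sooner): 7 + 5 + 6 + 11 + 7 + 10 + 7 + 11 + 11 + 4 + 1 = 80 blocks and still no shape has 12.
By the pigeonhole principle, one more block lands in a shape already at 11, so 81 draws are enough and 80 are not.

81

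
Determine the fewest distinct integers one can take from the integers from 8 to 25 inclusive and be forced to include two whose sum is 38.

13

A set avoiding the sum 38 can contain at most one of each pair {x, 38−x}, plus the 6 elements whose complement lies outside the range or equal to its own complement.
The integers 8, …, 19 (12 of them) are such a set: any two sum to at least 8+9 = 17 and at most 18+19 = 37 < 38.
Any 13th integer completes one of the 6 pairs, so 13 choices force a sum of 38.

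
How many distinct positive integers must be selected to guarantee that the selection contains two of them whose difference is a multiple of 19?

Integers whose pairwise differences are multiples of 19 are exactly those sharing a remainder mod 19. Pigeonhole: the 19 residue classes mod 19 are the pigeonholes.
With 19 integers one could put 1 in each residue class and have no class reach 2.
The 20th integer pushes some class to 2, so 19·1 + 1 = 20.

20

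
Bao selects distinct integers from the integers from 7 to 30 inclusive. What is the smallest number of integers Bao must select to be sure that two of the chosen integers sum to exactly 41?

15

Group the elements by complementary pair {x, 41−x}: {11,30}, {12,29}, {13,28}, …, giving 10 two-element pairs and 4 integers whose partner 41−x falls outside [7,30].
Treating each of those 14 groups as a pigeonhole, one can pick one integer per group — 14 integers — with no two summing to 41.
The 15th integer lands in an occupied pair, forcing a sum of 41.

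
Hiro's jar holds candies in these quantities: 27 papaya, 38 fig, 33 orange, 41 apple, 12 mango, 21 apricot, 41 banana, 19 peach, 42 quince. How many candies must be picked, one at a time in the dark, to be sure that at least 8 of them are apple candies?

In the worst case for collecting apple candies, every non-apple candy comes out first.
There are 27 + 38 + 33 + 12 + 21 + 41 + 19 + 42 = 233 non-apple candies altogether.
After those, each further candy must be apple, so 233 + 8 = 241 draws guarantee 8 apple candies.

241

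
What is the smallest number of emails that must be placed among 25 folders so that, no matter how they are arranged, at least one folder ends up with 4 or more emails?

With 75 emails one could put exactly 3 in each of the 25 folders, and no folder would reach 4.
Pigeonhole: one more email must land in a folder that already has 3, giving it 4.
So 25 × 3 + 1 = 76 emails are required.

76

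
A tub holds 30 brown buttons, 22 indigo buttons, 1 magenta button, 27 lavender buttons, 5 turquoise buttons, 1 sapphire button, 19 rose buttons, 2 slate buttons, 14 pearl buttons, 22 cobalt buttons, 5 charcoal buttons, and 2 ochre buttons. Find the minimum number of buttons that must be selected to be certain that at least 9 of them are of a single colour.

The 12 colours are the holes; the buttons drawn are the pigeons.
To avoid 9 of any one colour, the worst case takes at most 8 of each colour, or every button of a colour that has fewer than 8.
That gives 8 + 8 + 1 + 8 + 5 + 1 + 8 + 2 + 8 + 8 + 5 + 2 = 64 buttons with no colour reaching 9.
The next button forces some colour to 9, so 64 + 1 = 65.

65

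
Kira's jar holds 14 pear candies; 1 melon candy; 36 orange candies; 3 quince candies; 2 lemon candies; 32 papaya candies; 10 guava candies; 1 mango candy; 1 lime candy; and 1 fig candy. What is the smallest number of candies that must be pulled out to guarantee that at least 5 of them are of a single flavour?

26

The 10 flavours are the holes; the candies drawn are the pigeons.
To avoid 5 of any one flavour, the worst case takes at most 4 of each flavour, or every candy of a flavour that has fewer than 4.
That gives 4 + 1 + 4 + 3 + 2 + 4 + 4 + 1 + 1 + 1 = 25 candies with no flavour reaching 5.
The next candy forces some flavour to 5, so 25 + 1 = 26.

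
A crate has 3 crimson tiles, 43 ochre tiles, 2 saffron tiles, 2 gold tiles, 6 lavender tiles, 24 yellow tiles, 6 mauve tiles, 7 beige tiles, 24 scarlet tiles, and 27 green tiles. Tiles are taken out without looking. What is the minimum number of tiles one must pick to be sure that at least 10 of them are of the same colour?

63

An adversary could hand out at most 9 tiles per colour (6 colours run out sooner): 3 + 9 + 2 + 2 + 6 + 9 + 6 + 7 + 9 + 9 = 62 tiles and still no colour has 10.
Pigeonhole: one more tile lands in a colour already at 9, so 63 draws are enough and 62 are not.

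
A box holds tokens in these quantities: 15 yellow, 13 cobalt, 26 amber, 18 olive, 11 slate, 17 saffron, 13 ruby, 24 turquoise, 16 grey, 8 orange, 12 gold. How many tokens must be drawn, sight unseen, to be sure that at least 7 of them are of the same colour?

67

By the pigeonhole principle, the 11 colours are the holes; the tokens drawn are the pigeons.
To avoid 7 of any one colour, the worst case takes at most 6 of each colour.
That gives 6 + 6 + 6 + 6 + 6 + 6 + 6 + 6 + 6 + 6 + 6 = 66 tokens with no colour reaching 7.
The next token forces some colour to 7, so 66 + 1 = 67.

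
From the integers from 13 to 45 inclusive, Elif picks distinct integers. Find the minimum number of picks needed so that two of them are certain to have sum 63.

A set avoiding the sum 63 can contain at most one of each pair {x, 63−x}, plus the 5 elements whose complement lies outside the range.
The integers 13, …, 31 (19 of them) are such a set: any two sum to at least 13+14 = 27 and at most 30+31 = 61 < 63.
Any 20th integer completes one of the 14 pairs, so 20 choices force a sum of 63.

20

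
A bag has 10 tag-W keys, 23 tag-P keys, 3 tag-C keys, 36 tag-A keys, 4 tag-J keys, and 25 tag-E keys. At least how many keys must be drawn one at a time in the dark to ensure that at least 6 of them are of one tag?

By the pigeonhole principle, the 6 tags are the holes; the keys drawn are the pigeons.
To avoid 6 of any one tag, the worst case takes at most 5 of each tag, or every key of a tag that has fewer than 5.
That gives 5 + 5 + 3 + 5 + 4 + 5 = 27 keys with no tag reaching 6.
The next key forces some tag to 6, so 27 + 1 = 28.

28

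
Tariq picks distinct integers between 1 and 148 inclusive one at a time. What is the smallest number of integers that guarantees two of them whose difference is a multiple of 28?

Integers whose pairwise differences are multiples of 28 are exactly those sharing a remainder mod 28. By the pigeonhole principle, the 28 residue classes mod 28 are the pigeonholes.
With 28 integers one could put 1 in each residue class and have no class reach 2.
The 29th integer pushes some class to 2, so 28·1 + 1 = 29.

29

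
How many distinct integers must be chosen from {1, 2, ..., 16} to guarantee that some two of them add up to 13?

11

Two chosen integers sum to 13 exactly when both halves of some pair {x, 13−x} with 1 ≤ x ≤ 13−x ≤ 12 are chosen — 6 such pairs.
The remaining 4 elements (those with no distinct partner in range) can never complete a 13-sum, so the worst case takes all of them and one from each pair: 4 + 6 = 10.
The 11th integer has to be the second member of some pair, so 10 + 1 = 11.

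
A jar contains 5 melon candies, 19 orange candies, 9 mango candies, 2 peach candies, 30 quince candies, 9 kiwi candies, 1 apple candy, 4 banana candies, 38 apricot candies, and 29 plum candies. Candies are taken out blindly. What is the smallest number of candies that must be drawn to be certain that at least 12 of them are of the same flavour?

75

By the pigeonhole principle, put each drawn candy into a box by flavour. The largest draw with every box below 12 takes min(count, 11) from each flavour; flavours with fewer than 11 contribute all they have.
Σ min(cᵢ, 11) = 5 + 11 + 9 + 2 + 11 + 9 + 1 + 4 + 11 + 11 = 74.
Draw number 74 + 1 = 75 must push one box to 12.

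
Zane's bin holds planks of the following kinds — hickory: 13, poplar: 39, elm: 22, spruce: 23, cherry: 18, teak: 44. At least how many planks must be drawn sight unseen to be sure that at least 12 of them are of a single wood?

67

By pigeonhole, put each drawn plank into a box by wood. The largest draw with every box below 12 takes min(count, 11) from each wood.
Σ min(cᵢ, 11) = 11 + 11 + 11 + 11 + 11 + 11 = 66.
Draw number 66 + 1 = 67 must push one box to 12.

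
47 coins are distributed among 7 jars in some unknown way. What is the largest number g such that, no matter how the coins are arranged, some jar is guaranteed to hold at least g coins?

By pigeonhole, the 7 jars are the holes and the 47 coins are the pigeons.
If every jar held at most 6 coins, the total would be at most 7 × 6 = 42, which is less than 47.
So some jar holds at least ⌈47/7⌉ = 7 coins.

7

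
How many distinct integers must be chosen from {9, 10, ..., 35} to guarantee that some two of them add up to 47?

Two chosen integers sum to 47 exactly when both halves of some pair {x, 47−x} with 12 ≤ x ≤ 47−x ≤ 35 are chosen — 12 such pairs.
The remaining 3 elements (those with no distinct partner in range) can never complete a 47-sum, so the worst case takes all of them and one from each pair: 3 + 12 = 15.
The 16th integer has to be the second member of some pair, so 15 + 1 = 16.

16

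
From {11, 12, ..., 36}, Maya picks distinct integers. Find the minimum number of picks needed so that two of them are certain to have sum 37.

19

Two chosen integers sum to 37 exactly when both halves of some pair {x, 37−x} with 11 ≤ x ≤ 37−x ≤ 26 are chosen — 8 such pairs.
The remaining 10 elements (those with no distinct partner in range) can never complete a 37-sum, so the worst case takes all of them and one from each pair: 10 + 8 = 18.
The 19th integer has to be the second member of some pair, so 18 + 1 = 19.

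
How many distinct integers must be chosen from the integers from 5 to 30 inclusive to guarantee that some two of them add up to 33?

Group the elements by complementary pair {x, 33−x}: {5,28}, {6,27}, {7,26}, …, giving 12 two-element pairs and 2 integers whose partner 33−x falls outside [5,30].
Treating each of those 14 groups as a pigeonhole, one can pick one integer per group — 14 integers — with no two summing to 33.
The 15th integer lands in an occupied pair, forcing a sum of 33.

15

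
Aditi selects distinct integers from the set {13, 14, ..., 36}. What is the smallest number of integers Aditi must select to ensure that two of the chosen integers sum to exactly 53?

15

A set avoiding the sum 53 can contain at most one of each pair {x, 53−x}, plus the 4 elements whose complement lies outside the range.
The integers 13, …, 26 (14 of them) are such a set: any two sum to at least 13+14 = 27 and at most 25+26 = 51 < 53.
Pigeonhole: any 15th integer completes one of the 10 pairs, so 15 choices force a sum of 53.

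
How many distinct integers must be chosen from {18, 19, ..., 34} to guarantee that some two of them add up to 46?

A set avoiding the sum 46 can contain at most one of each pair {x, 46−x}, plus the 7 elements whose complement lies outside the range or equal to its own complement.
The integers 23, …, 34 (12 of them) are such a set: any two sum to at least 23+24 = 47 > 46.
Any 13th integer completes one of the 5 pairs, so 13 choices force a sum of 46.

13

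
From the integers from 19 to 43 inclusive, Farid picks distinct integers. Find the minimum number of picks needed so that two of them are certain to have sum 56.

Two chosen integers sum to 56 exactly when both halves of some pair {x, 56−x} with 19 ≤ x ≤ 56−x ≤ 37 are chosen — 9 such pairs.
The remaining 7 elements (those with no distinct partner in range) can never complete a 56-sum, so the worst case takes all of them and one from each pair: 7 + 9 = 16.
The 17th integer has to be the second member of some pair, so 16 + 1 = 17.

17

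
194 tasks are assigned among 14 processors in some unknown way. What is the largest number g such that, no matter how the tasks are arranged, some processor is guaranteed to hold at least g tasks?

By pigeonhole, the 14 processors are the holes and the 194 tasks are the pigeons.
If every processor held at most 13 tasks, the total would be at most 14 × 13 = 182, which is less than 194.
So some processor holds at least ⌈194/14⌉ = 14 tasks.

14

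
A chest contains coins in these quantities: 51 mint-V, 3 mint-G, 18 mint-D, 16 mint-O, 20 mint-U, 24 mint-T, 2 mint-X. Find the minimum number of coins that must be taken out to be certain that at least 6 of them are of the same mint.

31

An adversary could hand out at most 5 coins per mint (mint-G, mint-X run out sooner): 5 + 3 + 5 + 5 + 5 + 5 + 2 = 30 coins and still no mint has 6.
By the pigeonhole principle, one more coin lands in a mint already at 5, so 31 draws are enough and 30 are not.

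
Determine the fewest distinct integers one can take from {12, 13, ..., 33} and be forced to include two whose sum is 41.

Two chosen integers sum to 41 exactly when both halves of some pair {x, 41−x} with 12 ≤ x ≤ 41−x ≤ 29 are chosen — 9 such pairs.
The remaining 4 elements (those with no distinct partner in range) can never complete a 41-sum, so the worst case takes all of them and one from each pair: 4 + 9 = 13.
By pigeonhole, the 14th integer has to be the second member of some pair, so 13 + 1 = 14.

14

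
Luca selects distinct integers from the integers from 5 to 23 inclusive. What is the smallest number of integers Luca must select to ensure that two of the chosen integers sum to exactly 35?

Group the elements by complementary pair {x, 35−x}: {12,23}, {13,22}, {14,21}, …, giving 6 two-element pairs and 7 integers whose partner 35−x falls outside [5,23].
By pigeonhole, treating each of those 13 groups as a pigeonhole, one can pick one integer per group — 13 integers — with no two summing to 35.
The 14th integer lands in an occupied pair, forcing a sum of 35.

14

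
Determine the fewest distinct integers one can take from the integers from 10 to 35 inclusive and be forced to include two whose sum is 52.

Group the elements by complementary pair {x, 52−x}: {17,35}, {18,34}, {19,33}, …, giving 9 two-element pairs; the single value 26 (it cannot pair with itself since the integers are distinct); and 7 integers whose partner 52−x falls outside [10,35].
Treating each of those 17 groups as a pigeonhole, one can pick one integer per group — 17 integers — with no two summing to 52.
The 18th integer lands in an occupied pair, forcing a sum of 52.

18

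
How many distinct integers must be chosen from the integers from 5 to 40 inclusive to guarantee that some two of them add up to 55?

24

A set avoiding the sum 55 can contain at most one of each pair {x, 55−x}, plus the 10 elements whose complement lies outside the range.
The integers 5, …, 27 (23 of them) are such a set: any two sum to at least 5+6 = 11 and at most 26+27 = 53 < 55.
By the pigeonhole principle, any 24th integer completes one of the 13 pairs, so 24 choices force a sum of 55.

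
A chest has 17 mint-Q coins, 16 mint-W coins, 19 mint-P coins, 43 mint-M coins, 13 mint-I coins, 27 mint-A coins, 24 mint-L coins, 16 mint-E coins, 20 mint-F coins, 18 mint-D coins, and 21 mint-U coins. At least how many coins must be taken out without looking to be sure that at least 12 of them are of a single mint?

122

Put each drawn coin into a box by mint. The largest draw with every box below 12 takes min(count, 11) from each mint.
Σ min(cᵢ, 11) = 11 + 11 + 11 + 11 + 11 + 11 + 11 + 11 + 11 + 11 + 11 = 121.
Draw number 121 + 1 = 122 must push one box to 12.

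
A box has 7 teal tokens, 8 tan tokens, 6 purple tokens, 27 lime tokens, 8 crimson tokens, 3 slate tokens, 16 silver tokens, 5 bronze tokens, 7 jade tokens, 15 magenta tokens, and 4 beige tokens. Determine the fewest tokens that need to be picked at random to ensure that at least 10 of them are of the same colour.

76

Pigeonhole: the 11 colours are the holes; the tokens drawn are the pigeons.
To avoid 10 of any one colour, the worst case takes at most 9 of each colour, or every token of a colour that has fewer than 9.
That gives 7 + 8 + 6 + 9 + 8 + 3 + 9 + 5 + 7 + 9 + 4 = 75 tokens with no colour reaching 10.
The next token forces some colour to 10, so 75 + 1 = 76.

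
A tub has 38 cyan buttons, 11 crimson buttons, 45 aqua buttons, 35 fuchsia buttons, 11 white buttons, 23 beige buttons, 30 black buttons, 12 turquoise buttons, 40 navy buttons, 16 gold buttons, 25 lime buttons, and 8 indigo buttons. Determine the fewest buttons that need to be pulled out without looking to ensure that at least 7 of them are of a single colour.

Pigeonhole: put each drawn button into a box by colour. The largest draw with every box below 7 takes min(count, 6) from each colour.
Σ min(cᵢ, 6) = 6 + 6 + 6 + 6 + 6 + 6 + 6 + 6 + 6 + 6 + 6 + 6 = 72.
Draw number 72 + 1 = 73 must push one box to 7.

73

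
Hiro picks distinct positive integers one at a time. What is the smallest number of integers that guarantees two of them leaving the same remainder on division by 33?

34

The 33 residue classes mod 33 are the pigeonholes.
With 33 integers one could put 1 in each residue class and have no class reach 2.
The 34th integer pushes some class to 2, so 33·1 + 1 = 34.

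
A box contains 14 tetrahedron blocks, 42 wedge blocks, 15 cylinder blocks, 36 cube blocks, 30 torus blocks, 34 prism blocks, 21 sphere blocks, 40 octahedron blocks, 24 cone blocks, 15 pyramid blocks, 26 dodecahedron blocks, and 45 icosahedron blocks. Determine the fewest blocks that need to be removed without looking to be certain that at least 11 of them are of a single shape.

By the pigeonhole principle, the 12 shapes are the holes; the blocks drawn are the pigeons.
To avoid 11 of any one shape, the worst case takes at most 10 of each shape.
That gives 10 + 10 + 10 + 10 + 10 + 10 + 10 + 10 + 10 + 10 + 10 + 10 = 120 blocks with no shape reaching 11.
The next block forces some shape to 11, so 120 + 1 = 121.

121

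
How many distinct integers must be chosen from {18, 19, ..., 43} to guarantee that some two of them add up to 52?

19

Two chosen integers sum to 52 exactly when both halves of some pair {x, 52−x} with 18 ≤ x ≤ 52−x ≤ 34 are chosen — 8 such pairs.
The remaining 10 elements (those with no distinct partner in range) can never complete a 52-sum, so the worst case takes all of them and one from each pair: 10 + 8 = 18.
The 19th integer has to be the second member of some pair, so 18 + 1 = 19.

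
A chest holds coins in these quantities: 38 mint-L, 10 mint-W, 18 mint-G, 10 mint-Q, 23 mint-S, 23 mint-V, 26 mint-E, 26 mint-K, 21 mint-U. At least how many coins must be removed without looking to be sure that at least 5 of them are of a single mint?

37

By pigeonhole, the 9 mints are the holes; the coins drawn are the pigeons.
To avoid 5 of any one mint, the worst case takes at most 4 of each mint.
That gives 4 + 4 + 4 + 4 + 4 + 4 + 4 + 4 + 4 = 36 coins with no mint reaching 5.
The next coin forces some mint to 5, so 36 + 1 = 37.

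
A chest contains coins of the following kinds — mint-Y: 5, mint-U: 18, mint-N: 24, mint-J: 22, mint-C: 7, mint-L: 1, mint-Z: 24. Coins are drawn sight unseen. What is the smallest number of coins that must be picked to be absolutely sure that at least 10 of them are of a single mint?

An adversary could hand out at most 9 coins per mint (mint-Y, mint-C, mint-L run out sooner): 5 + 9 + 9 + 9 + 7 + 1 + 9 = 49 coins and still no mint has 10.
One more coin lands in a mint already at 9, so 50 draws are enough and 49 are not.

50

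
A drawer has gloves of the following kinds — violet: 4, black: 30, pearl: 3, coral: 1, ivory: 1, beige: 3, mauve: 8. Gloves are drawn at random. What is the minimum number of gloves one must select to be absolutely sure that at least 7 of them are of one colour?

An adversary could hand out at most 6 gloves per colour (5 colours run out sooner): 4 + 6 + 3 + 1 + 1 + 3 + 6 = 24 gloves and still no colour has 7.
Pigeonhole: one more glove lands in a colour already at 6, so 25 draws are enough and 24 are not.

25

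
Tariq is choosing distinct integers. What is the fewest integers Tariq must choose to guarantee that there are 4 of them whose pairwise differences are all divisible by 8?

25

Integers whose pairwise differences are multiples of 8 are exactly those sharing a remainder mod 8. The 8 residue classes mod 8 are the pigeonholes.
With 24 integers one could put 3 in each residue class and have no class reach 4.
The 25th integer pushes some class to 4, so 8·3 + 1 = 25.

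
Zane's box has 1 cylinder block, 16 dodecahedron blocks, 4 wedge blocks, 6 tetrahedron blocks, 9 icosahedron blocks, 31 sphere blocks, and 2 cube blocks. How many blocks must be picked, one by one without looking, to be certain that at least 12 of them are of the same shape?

An adversary could hand out at most 11 blocks per shape (5 shapes run out sooner): 1 + 11 + 4 + 6 + 9 + 11 + 2 = 44 blocks and still no shape has 12.
By pigeonhole, one more block lands in a shape already at 11, so 45 draws are enough and 44 are not.

45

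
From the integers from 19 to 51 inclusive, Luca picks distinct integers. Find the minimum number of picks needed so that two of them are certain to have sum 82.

A set avoiding the sum 82 can contain at most one of each pair {x, 82−x}, plus the 13 elements whose complement lies outside the range or equal to its own complement.
The integers 19, …, 41 (23 of them) are such a set: any two sum to at least 19+20 = 39 and at most 40+41 = 81 < 82.
Any 24th integer completes one of the 10 pairs, so 24 choices force a sum of 82.

24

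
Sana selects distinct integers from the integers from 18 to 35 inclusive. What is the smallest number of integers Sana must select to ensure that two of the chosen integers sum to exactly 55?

A set avoiding the sum 55 can contain at most one of each pair {x, 55−x}, plus the 2 elements whose complement lies outside the range.
The integers 18, …, 27 (10 of them) are such a set: any two sum to at least 18+19 = 37 and at most 26+27 = 53 < 55.
Any 11th integer completes one of the 8 pairs, so 11 choices force a sum of 55.

11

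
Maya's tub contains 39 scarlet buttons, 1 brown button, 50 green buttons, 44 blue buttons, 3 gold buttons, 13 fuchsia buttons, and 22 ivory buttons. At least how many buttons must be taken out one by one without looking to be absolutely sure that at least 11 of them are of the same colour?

55

Put each drawn button into a box by colour. The largest draw with every box below 11 takes min(count, 10) from each colour; colours with fewer than 10 contribute all they have.
Σ min(cᵢ, 10) = 10 + 1 + 10 + 10 + 3 + 10 + 10 = 54.
Draw number 54 + 1 = 55 must push one box to 11.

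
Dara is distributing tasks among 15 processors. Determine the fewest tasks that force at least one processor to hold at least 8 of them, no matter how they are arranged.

106

With 105 tasks one could put exactly 7 in each of the 15 processors, and no processor would reach 8.
Pigeonhole: one more task must land in a processor that already has 7, giving it 8.
So 15 × 7 + 1 = 106 tasks are required.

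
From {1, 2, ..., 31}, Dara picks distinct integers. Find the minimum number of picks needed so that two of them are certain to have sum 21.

Group the elements by complementary pair {x, 21−x}: {1,20}, {2,19}, {3,18}, …, giving 10 two-element pairs and 11 integers whose partner 21−x falls outside [1,31].
Treating each of those 21 groups as a pigeonhole, one can pick one integer per group — 21 integers — with no two summing to 21.
The 22nd integer lands in an occupied pair, forcing a sum of 21.

22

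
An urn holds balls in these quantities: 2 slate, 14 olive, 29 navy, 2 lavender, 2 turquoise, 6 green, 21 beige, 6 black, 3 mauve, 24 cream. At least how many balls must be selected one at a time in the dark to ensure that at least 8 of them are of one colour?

50

An adversary could hand out at most 7 balls per colour (6 colours run out sooner): 2 + 7 + 7 + 2 + 2 + 6 + 7 + 6 + 3 + 7 = 49 balls and still no colour has 8.
Pigeonhole: one more ball lands in a colour already at 7, so 50 draws are enough and 49 are not.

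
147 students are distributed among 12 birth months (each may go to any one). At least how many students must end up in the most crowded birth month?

By pigeonhole, the 12 birth months are the holes and the 147 students are the pigeons.
If every birth month held at most 12 students, the total would be at most 12 × 12 = 144, which is less than 147.
So some birth month holds at least ⌈147/12⌉ = 13 students.

13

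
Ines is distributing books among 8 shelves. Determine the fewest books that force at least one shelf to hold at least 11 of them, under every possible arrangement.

81

With 80 books one could put exactly 10 in each of the 8 shelves, and no shelf would reach 11.
By the pigeonhole principle, one more book must land in a shelf that already has 10, giving it 11.
So 8 × 10 + 1 = 81 books are required.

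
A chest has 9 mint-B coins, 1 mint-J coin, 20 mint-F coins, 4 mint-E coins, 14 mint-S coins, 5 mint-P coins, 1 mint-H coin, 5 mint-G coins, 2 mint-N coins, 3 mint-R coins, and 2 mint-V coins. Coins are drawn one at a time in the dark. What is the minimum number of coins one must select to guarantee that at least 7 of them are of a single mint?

The 11 mints are the holes; the coins drawn are the pigeons.
To avoid 7 of any one mint, the worst case takes at most 6 of each mint, or every coin of a mint that has fewer than 6.
That gives 6 + 1 + 6 + 4 + 6 + 5 + 1 + 5 + 2 + 3 + 2 = 41 coins with no mint reaching 7.
The next coin forces some mint to 7, so 41 + 1 = 42.

42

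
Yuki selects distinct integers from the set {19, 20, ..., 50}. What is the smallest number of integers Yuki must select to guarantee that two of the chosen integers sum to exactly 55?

A set avoiding the sum 55 can contain at most one of each pair {x, 55−x}, plus the 14 elements whose complement lies outside the range.
The integers 28, …, 50 (23 of them) are such a set: any two sum to at least 28+29 = 57 > 55.
By pigeonhole, any 24th integer completes one of the 9 pairs, so 24 choices force a sum of 55.

24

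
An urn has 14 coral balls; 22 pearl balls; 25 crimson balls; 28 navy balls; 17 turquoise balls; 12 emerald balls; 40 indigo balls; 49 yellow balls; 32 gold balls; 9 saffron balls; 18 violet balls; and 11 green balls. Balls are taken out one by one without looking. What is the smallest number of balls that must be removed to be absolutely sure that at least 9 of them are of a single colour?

The 12 colours are the holes; the balls drawn are the pigeons.
To avoid 9 of any one colour, the worst case takes at most 8 of each colour.
That gives 8 + 8 + 8 + 8 + 8 + 8 + 8 + 8 + 8 + 8 + 8 + 8 = 96 balls with no colour reaching 9.
The next ball forces some colour to 9, so 96 + 1 = 97.

97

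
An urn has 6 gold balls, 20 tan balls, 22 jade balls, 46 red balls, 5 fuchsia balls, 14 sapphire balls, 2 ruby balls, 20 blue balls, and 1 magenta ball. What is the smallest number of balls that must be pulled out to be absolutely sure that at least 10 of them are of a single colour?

60

By the pigeonhole principle, put each drawn ball into a box by colour. The largest draw with every box below 10 takes min(count, 9) from each colour; colours with fewer than 9 contribute all they have.
Σ min(cᵢ, 9) = 6 + 9 + 9 + 9 + 5 + 9 + 2 + 9 + 1 = 59.
Draw number 59 + 1 = 60 must push one box to 10.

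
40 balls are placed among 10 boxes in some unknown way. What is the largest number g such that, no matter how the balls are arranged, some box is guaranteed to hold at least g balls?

The 10 boxes are the holes and the 40 balls are the pigeons.
If every box held at most 3 balls, the total would be at most 10 × 3 = 30, which is less than 40.
So some box holds at least ⌈40/10⌉ = 4 balls.

4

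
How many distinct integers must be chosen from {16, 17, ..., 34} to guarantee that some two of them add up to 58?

15

A set avoiding the sum 58 can contain at most one of each pair {x, 58−x}, plus the 9 elements whose complement lies outside the range or equal to its own complement.
The integers 16, …, 29 (14 of them) are such a set: any two sum to at least 16+17 = 33 and at most 28+29 = 57 < 58.
Pigeonhole: any 15th integer completes one of the 5 pairs, so 15 choices force a sum of 58.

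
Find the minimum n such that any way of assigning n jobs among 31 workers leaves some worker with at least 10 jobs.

280

With 279 jobs one could put exactly 9 in each of the 31 workers, and no worker would reach 10.
By the pigeonhole principle, one more job must land in a worker that already has 9, giving it 10.
So 31 × 9 + 1 = 280 jobs are required.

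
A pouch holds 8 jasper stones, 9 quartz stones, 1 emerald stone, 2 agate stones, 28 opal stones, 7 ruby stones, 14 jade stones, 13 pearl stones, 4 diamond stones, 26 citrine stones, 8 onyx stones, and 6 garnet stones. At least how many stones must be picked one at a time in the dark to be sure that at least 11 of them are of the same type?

86

An adversary could hand out at most 10 stones per type (8 types run out sooner): 8 + 9 + 1 + 2 + 10 + 7 + 10 + 10 + 4 + 10 + 8 + 6 = 85 stones and still no type has 11.
One more stone lands in a type already at 10, so 86 draws are enough and 85 are not.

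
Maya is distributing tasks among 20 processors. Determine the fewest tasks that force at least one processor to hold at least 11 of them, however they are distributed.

With 200 tasks one could put exactly 10 in each of the 20 processors, and no processor would reach 11.
By the pigeonhole principle, one more task must land in a processor that already has 10, giving it 11.
So 20 × 10 + 1 = 201 tasks are required.

201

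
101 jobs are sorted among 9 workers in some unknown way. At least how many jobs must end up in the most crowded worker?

12

The 9 workers are the holes and the 101 jobs are the pigeons.
If every worker held at most 11 jobs, the total would be at most 9 × 11 = 99, which is less than 101.
So some worker holds at least ⌈101/9⌉ = 12 jobs.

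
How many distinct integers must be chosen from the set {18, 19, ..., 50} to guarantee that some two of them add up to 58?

Group the elements by complementary pair {x, 58−x}: {18,40}, {19,39}, {20,38}, …, giving 11 two-element pairs, the single value 29 (it cannot pair with itself since the integers are distinct), and 10 integers whose partner 58−x falls outside [18,50].
Treating each of those 22 groups as a pigeonhole, one can pick one integer per group — 22 integers — with no two summing to 58.
The 23rd integer lands in an occupied pair, forcing a sum of 58.

23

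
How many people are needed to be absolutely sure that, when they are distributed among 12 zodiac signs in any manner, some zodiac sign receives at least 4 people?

37

With 36 people one could put exactly 3 in each of the 12 zodiac signs, and no zodiac sign would reach 4.
By pigeonhole, one more person must land in a zodiac sign that already has 3, giving it 4.
So 12 × 3 + 1 = 37 people are required.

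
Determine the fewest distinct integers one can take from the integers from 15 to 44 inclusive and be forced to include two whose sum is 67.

20

Two chosen integers sum to 67 exactly when both halves of some pair {x, 67−x} with 23 ≤ x ≤ 67−x ≤ 44 are chosen — 11 such pairs.
The remaining 8 elements (those with no distinct partner in range) can never complete a 67-sum, so the worst case takes all of them and one from each pair: 8 + 11 = 19.
By pigeonhole, the 20th integer has to be the second member of some pair, so 19 + 1 = 20.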